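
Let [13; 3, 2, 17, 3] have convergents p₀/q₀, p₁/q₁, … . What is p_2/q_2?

Using pₖ = aₖpₖ₋₁ + pₖ₋₂, qₖ = aₖqₖ₋₁ + qₖ₋₂ (with p₋₁=1, p₋₂=0, q₋₁=0, q₋₂=1):
  k=0: a=13, p=13, q=1
  k=1: a=3, p=40, q=3
  k=2: a=2, p=93, q=7

93/7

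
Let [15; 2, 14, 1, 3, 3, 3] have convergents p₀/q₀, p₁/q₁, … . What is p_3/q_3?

480/31

Using pₖ = aₖpₖ₋₁ + pₖ₋₂, qₖ = aₖqₖ₋₁ + qₖ₋₂ (with p₋₁=1, p₋₂=0, q₋₁=0, q₋₂=1):
  k=0: a=15, p=15, q=1
  k=1: a=2, p=31, q=2
  k=2: a=14, p=449, q=29
  k=3: a=1, p=480, q=31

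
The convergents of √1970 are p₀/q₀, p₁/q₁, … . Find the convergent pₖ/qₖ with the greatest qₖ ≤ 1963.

50998/1149

√1970 = [44; 2, 1, 1, 2, 88, …] (period length 5).
Convergents:
  p_0/q_0 = 44/1
  p_1/q_1 = 89/2
  p_2/q_2 = 133/3
  p_3/q_3 = 222/5
  p_4/q_4 = 577/13
  p_5/q_5 = 50998/1149
  p_6/q_6 = 102573/2311
q_5 = 1149 ≤ 1963 < 2311 = q_6, so the answer is 50998/1149.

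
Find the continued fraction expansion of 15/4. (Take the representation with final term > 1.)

15 = 3×4 + 3
4 = 1×3 + 1
3 = 3×1 + 0  (stop)
So 15/4 = [3; 1, 3].

[3; 1, 3]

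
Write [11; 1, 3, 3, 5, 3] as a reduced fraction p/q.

Using pₖ = aₖpₖ₋₁ + pₖ₋₂ and qₖ = aₖqₖ₋₁ + qₖ₋₂:
  k=0: a=11, p=11, q=1
  k=1: a=1, p=12, q=1
  k=2: a=3, p=47, q=4
  k=3: a=3, p=153, q=13
  k=4: a=5, p=812, q=69
  k=5: a=3, p=2589, q=220

2589/220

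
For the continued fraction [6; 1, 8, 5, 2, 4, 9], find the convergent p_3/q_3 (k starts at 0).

317/46

Using pₖ = aₖpₖ₋₁ + pₖ₋₂, qₖ = aₖqₖ₋₁ + qₖ₋₂ (with p₋₁=1, p₋₂=0, q₋₁=0, q₋₂=1):
  k=0: a=6, p=6, q=1
  k=1: a=1, p=7, q=1
  k=2: a=8, p=62, q=9
  k=3: a=5, p=317, q=46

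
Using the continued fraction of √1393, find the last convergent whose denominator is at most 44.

√1393 = [37; 3, 10, 3, 74, …] (period length 4).
Convergents:
  p_0/q_0 = 37/1
  p_1/q_1 = 112/3
  p_2/q_2 = 1157/31
  p_3/q_3 = 3583/96
q_2 = 31 ≤ 44 < 96 = q_3, so the answer is 1157/31.

1157/31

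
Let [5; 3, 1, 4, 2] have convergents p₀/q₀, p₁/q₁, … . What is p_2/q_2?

21/4

Using pₖ = aₖpₖ₋₁ + pₖ₋₂, qₖ = aₖqₖ₋₁ + qₖ₋₂ (with p₋₁=1, p₋₂=0, q₋₁=0, q₋₂=1):
  k=0: a=5, p=5, q=1
  k=1: a=3, p=16, q=3
  k=2: a=1, p=21, q=4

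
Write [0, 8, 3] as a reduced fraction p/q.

Using pₖ = aₖpₖ₋₁ + pₖ₋₂ and qₖ = aₖqₖ₋₁ + qₖ₋₂:
  k=0: a=0, p=0, q=1
  k=1: a=8, p=1, q=8
  k=2: a=3, p=3, q=25

3/25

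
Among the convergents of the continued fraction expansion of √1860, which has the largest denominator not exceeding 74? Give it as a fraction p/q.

√1860 = [43; 7, 1, 4, 1, 7, 86, …] (period length 6).
Convergents:
  p_0/q_0 = 43/1
  p_1/q_1 = 302/7
  p_2/q_2 = 345/8
  p_3/q_3 = 1682/39
  p_4/q_4 = 2027/47
  p_5/q_5 = 15871/368
q_4 = 47 ≤ 74 < 368 = q_5, so the answer is 2027/47.

2027/47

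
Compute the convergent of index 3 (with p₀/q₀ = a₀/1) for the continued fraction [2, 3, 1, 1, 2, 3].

Using pₖ = aₖpₖ₋₁ + pₖ₋₂, qₖ = aₖqₖ₋₁ + qₖ₋₂ (with p₋₁=1, p₋₂=0, q₋₁=0, q₋₂=1):
  k=0: a=2, p=2, q=1
  k=1: a=3, p=7, q=3
  k=2: a=1, p=9, q=4
  k=3: a=1, p=16, q=7

16/7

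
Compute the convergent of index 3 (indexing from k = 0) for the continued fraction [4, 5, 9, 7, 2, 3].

Using pₖ = aₖpₖ₋₁ + pₖ₋₂, qₖ = aₖqₖ₋₁ + qₖ₋₂ (with p₋₁=1, p₋₂=0, q₋₁=0, q₋₂=1):
  k=0: a=4, p=4, q=1
  k=1: a=5, p=21, q=5
  k=2: a=9, p=193, q=46
  k=3: a=7, p=1372, q=327

1372/327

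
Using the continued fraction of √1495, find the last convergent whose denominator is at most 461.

9009/233

√1495 = [38; 1, 1, 1, 76, …] (period length 4).
Convergents:
  p_0/q_0 = 38/1
  p_1/q_1 = 39/1
  p_2/q_2 = 77/2
  p_3/q_3 = 116/3
  p_4/q_4 = 8893/230
  p_5/q_5 = 9009/233
  p_6/q_6 = 17902/463
q_5 = 233 ≤ 461 < 463 = q_6, so the answer is 9009/233.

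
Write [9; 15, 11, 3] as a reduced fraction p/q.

Fold from the inside: start with 3/1.
  11 + 1/3 = 34/3
  15 + 3/34 = 513/34
  9 + 34/513 = 4651/513

4651/513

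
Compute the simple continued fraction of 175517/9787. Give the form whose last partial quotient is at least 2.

175517 = 17·9787 + 9138
9787 = 1·9138 + 649
9138 = 14·649 + 52
649 = 12·52 + 25
52 = 2·25 + 2
25 = 12·2 + 1
2 = 2·1 + 0  (stop)
So 175517/9787 = [17; 1, 14, 12, 2, 12, 2].

[17; 1, 14, 12, 2, 12, 2]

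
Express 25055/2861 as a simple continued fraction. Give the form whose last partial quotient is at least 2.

[8; 1, 3, 8, 6, 14]

25055 = 8*2861 + 2167
2861 = 1*2167 + 694
2167 = 3*694 + 85
694 = 8*85 + 14
85 = 6*14 + 1
14 = 14*1 + 0  (stop)
So 25055/2861 = [8; 1, 3, 8, 6, 14].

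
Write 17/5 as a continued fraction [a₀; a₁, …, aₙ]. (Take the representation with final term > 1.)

17 = 3·5 + 2
5 = 2·2 + 1
2 = 2·1 + 0  (stop)
So 17/5 = [3; 2, 2].

[3; 2, 2]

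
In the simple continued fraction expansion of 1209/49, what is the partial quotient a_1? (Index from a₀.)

1

1209 = 24·49 + 33   →  a_0 = 24
49 = 1·33 + 16   →  a_1 = 1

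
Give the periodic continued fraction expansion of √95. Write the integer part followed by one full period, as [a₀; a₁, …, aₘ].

a₀ = ⌊√95⌋ = 9.
With m₀=0, d₀=1 and mₖ₊₁ = dₖaₖ − mₖ, dₖ₊₁ = (n − mₖ₊₁²)/dₖ, aₖ₊₁ = ⌊(a₀+mₖ₊₁)/dₖ₊₁⌋:
  k=1: m=9, d=14, a=1
  k=2: m=5, d=5, a=2
  k=3: m=5, d=14, a=1
  k=4: m=9, d=1, a=18
d=1 and a=2a₀=18 at k=4, so the next step gives (m, d) = (9, 14) again — its k=1 value — and the period has length 4.

[9; 1, 2, 1, 18]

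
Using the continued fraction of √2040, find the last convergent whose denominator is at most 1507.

24435/541

√2040 = [45; 6, 90, …] (period length 2).
Convergents:
  p_0/q_0 = 45/1
  p_1/q_1 = 271/6
  p_2/q_2 = 24435/541
  p_3/q_3 = 146881/3252
q_2 = 541 ≤ 1507 < 3252 = q_3, so the answer is 24435/541.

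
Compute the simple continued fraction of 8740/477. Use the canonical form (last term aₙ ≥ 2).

8740 = 18×477 + 154
477 = 3×154 + 15
154 = 10×15 + 4
15 = 3×4 + 3
4 = 1×3 + 1
3 = 3×1 + 0  (stop)
So 8740/477 = [18; 3, 10, 3, 1, 3].

[18; 3, 10, 3, 1, 3]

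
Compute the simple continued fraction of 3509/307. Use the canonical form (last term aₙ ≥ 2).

[11; 2, 3, 14, 3]

3509 = 11×307 + 132
307 = 2×132 + 43
132 = 3×43 + 3
43 = 14×3 + 1
3 = 3×1 + 0  (stop)
So 3509/307 = [11; 2, 3, 14, 3].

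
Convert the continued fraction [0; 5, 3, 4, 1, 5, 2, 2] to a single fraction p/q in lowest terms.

Using pₖ = aₖpₖ₋₁ + pₖ₋₂ and qₖ = aₖqₖ₋₁ + qₖ₋₂:
  k=0: a=0, p=0, q=1
  k=1: a=5, p=1, q=5
  k=2: a=3, p=3, q=16
  k=3: a=4, p=13, q=69
  k=4: a=1, p=16, q=85
  k=5: a=5, p=93, q=494
  k=6: a=2, p=202, q=1073
  k=7: a=2, p=497, q=2640

497/2640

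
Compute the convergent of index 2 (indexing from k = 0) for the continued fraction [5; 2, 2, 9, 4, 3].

Using pₖ = aₖpₖ₋₁ + pₖ₋₂, qₖ = aₖqₖ₋₁ + qₖ₋₂ (with p₋₁=1, p₋₂=0, q₋₁=0, q₋₂=1):
  k=0: a=5, p=5, q=1
  k=1: a=2, p=11, q=2
  k=2: a=2, p=27, q=5

27/5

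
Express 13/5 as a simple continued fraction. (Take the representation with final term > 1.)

13 = 2·5 + 3
5 = 1·3 + 2
3 = 1·2 + 1
2 = 2·1 + 0  (stop)
So 13/5 = [2; 1, 1, 2].

[2; 1, 1, 2]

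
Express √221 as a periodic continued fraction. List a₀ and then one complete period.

a₀ = ⌊√221⌋ = 14.
With m₀=0, d₀=1 and mₖ₊₁ = dₖaₖ − mₖ, dₖ₊₁ = (n − mₖ₊₁²)/dₖ, aₖ₊₁ = ⌊(a₀+mₖ₊₁)/dₖ₊₁⌋:
  k=1: m=14, d=25, a=1
  k=2: m=11, d=4, a=6
  k=3: m=13, d=13, a=2
  k=4: m=13, d=4, a=6
  k=5: m=11, d=25, a=1
  k=6: m=14, d=1, a=28
d=1 and a=2a₀=28 at k=6, so the next step gives (m, d) = (14, 25) again — its k=1 value — and the period has length 6.

[14; 1, 6, 2, 6, 1, 28]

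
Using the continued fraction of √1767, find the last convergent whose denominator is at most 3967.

98910/2353

√1767 = [42; 28, 84, …] (period length 2).
Convergents:
  p_0/q_0 = 42/1
  p_1/q_1 = 1177/28
  p_2/q_2 = 98910/2353
  p_3/q_3 = 2770657/65912
q_2 = 2353 ≤ 3967 < 65912 = q_3, so the answer is 98910/2353.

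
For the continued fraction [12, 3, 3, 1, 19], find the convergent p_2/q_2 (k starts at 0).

123/10

Using pₖ = aₖpₖ₋₁ + pₖ₋₂, qₖ = aₖqₖ₋₁ + qₖ₋₂ (with p₋₁=1, p₋₂=0, q₋₁=0, q₋₂=1):
  k=0: a=12, p=12, q=1
  k=1: a=3, p=37, q=3
  k=2: a=3, p=123, q=10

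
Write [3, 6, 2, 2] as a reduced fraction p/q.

101/32

Using pₖ = aₖpₖ₋₁ + pₖ₋₂ and qₖ = aₖqₖ₋₁ + qₖ₋₂:
  k=0: a=3, p=3, q=1
  k=1: a=6, p=19, q=6
  k=2: a=2, p=41, q=13
  k=3: a=2, p=101, q=32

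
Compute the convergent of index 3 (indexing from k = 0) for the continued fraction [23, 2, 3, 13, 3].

2179/93

Using pₖ = aₖpₖ₋₁ + pₖ₋₂, qₖ = aₖqₖ₋₁ + qₖ₋₂ (with p₋₁=1, p₋₂=0, q₋₁=0, q₋₂=1):
  k=0: a=23, p=23, q=1
  k=1: a=2, p=47, q=2
  k=2: a=3, p=164, q=7
  k=3: a=13, p=2179, q=93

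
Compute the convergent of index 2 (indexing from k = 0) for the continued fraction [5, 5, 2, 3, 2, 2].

Using pₖ = aₖpₖ₋₁ + pₖ₋₂, qₖ = aₖqₖ₋₁ + qₖ₋₂ (with p₋₁=1, p₋₂=0, q₋₁=0, q₋₂=1):
  k=0: a=5, p=5, q=1
  k=1: a=5, p=26, q=5
  k=2: a=2, p=57, q=11

57/11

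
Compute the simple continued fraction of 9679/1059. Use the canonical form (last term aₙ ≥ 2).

9679 = 9·1059 + 148
1059 = 7·148 + 23
148 = 6·23 + 10
23 = 2·10 + 3
10 = 3·3 + 1
3 = 3·1 + 0  (stop)
So 9679/1059 = [9; 7, 6, 2, 3, 3].

[9; 7, 6, 2, 3, 3]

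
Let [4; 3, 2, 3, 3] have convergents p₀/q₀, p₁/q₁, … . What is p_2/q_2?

Using pₖ = aₖpₖ₋₁ + pₖ₋₂, qₖ = aₖqₖ₋₁ + qₖ₋₂ (with p₋₁=1, p₋₂=0, q₋₁=0, q₋₂=1):
  k=0: a=4, p=4, q=1
  k=1: a=3, p=13, q=3
  k=2: a=2, p=30, q=7

30/7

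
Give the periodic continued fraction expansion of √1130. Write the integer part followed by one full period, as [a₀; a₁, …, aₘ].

[33; 1, 1, 1, 1, 1, 1, 66]

a₀ = ⌊√1130⌋ = 33.
With m₀=0, d₀=1 and mₖ₊₁ = dₖaₖ − mₖ, dₖ₊₁ = (n − mₖ₊₁²)/dₖ, aₖ₊₁ = ⌊(a₀+mₖ₊₁)/dₖ₊₁⌋:
  k=1: m=33, d=41, a=1
  k=2: m=8, d=26, a=1
  k=3: m=18, d=31, a=1
  k=4: m=13, d=31, a=1
  k=5: m=18, d=26, a=1
  k=6: m=8, d=41, a=1
  k=7: m=33, d=1, a=66
d=1 and a=2a₀=66 at k=7, so the next step gives (m, d) = (33, 41) again — its k=1 value — and the period has length 7.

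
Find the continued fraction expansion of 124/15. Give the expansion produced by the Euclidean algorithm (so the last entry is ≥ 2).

124 = 8·15 + 4
15 = 3·4 + 3
4 = 1·3 + 1
3 = 3·1 + 0  (stop)
So 124/15 = [8; 3, 1, 3].

[8; 3, 1, 3]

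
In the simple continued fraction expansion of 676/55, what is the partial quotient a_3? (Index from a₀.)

3

676 = 12·55 + 16   →  a_0 = 12
55 = 3·16 + 7   →  a_1 = 3
16 = 2·7 + 2   →  a_2 = 2
7 = 3·2 + 1   →  a_3 = 3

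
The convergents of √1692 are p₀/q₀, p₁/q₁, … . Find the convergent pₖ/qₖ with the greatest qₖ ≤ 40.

√1692 = [41; 7, 2, 7, 82, …] (period length 4).
Convergents:
  p_0/q_0 = 41/1
  p_1/q_1 = 288/7
  p_2/q_2 = 617/15
  p_3/q_3 = 4607/112
q_2 = 15 ≤ 40 < 112 = q_3, so the answer is 617/15.

617/15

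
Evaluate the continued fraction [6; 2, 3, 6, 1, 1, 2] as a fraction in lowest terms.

Fold from the inside: start with 2/1.
  1 + 1/2 = 3/2
  1 + 2/3 = 5/3
  6 + 3/5 = 33/5
  3 + 5/33 = 104/33
  2 + 33/104 = 241/104
  6 + 104/241 = 1550/241

1550/241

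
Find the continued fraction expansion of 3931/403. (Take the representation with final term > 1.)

3931 = 9·403 + 304
403 = 1·304 + 99
304 = 3·99 + 7
99 = 14·7 + 1
7 = 7·1 + 0  (stop)
So 3931/403 = [9; 1, 3, 14, 7].

[9; 1, 3, 14, 7]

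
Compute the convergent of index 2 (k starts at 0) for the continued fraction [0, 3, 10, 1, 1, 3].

10/31

Using pₖ = aₖpₖ₋₁ + pₖ₋₂, qₖ = aₖqₖ₋₁ + qₖ₋₂ (with p₋₁=1, p₋₂=0, q₋₁=0, q₋₂=1):
  k=0: a=0, p=0, q=1
  k=1: a=3, p=1, q=3
  k=2: a=10, p=10, q=31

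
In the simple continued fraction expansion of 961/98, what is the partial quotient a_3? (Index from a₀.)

961 = 9·98 + 79   →  a_0 = 9
98 = 1·79 + 19   →  a_1 = 1
79 = 4·19 + 3   →  a_2 = 4
19 = 6·3 + 1   →  a_3 = 6

6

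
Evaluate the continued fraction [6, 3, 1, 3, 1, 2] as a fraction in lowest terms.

332/53

Fold from the inside: start with 2/1.
  1 + 1/2 = 3/2
  3 + 2/3 = 11/3
  1 + 3/11 = 14/11
  3 + 11/14 = 53/14
  6 + 14/53 = 332/53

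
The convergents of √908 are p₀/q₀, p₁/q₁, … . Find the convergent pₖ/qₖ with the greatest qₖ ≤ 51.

√908 = [30; 7, 1, 1, 14, 1, 1, 7, 60, …] (period length 8).
Convergents:
  p_0/q_0 = 30/1
  p_1/q_1 = 211/7
  p_2/q_2 = 241/8
  p_3/q_3 = 452/15
  p_4/q_4 = 6569/218
q_3 = 15 ≤ 51 < 218 = q_4, so the answer is 452/15.

452/15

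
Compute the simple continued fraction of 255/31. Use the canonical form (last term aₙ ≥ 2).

[8; 4, 2, 3]

255 = 8·31 + 7
31 = 4·7 + 3
7 = 2·3 + 1
3 = 3·1 + 0  (stop)
So 255/31 = [8; 4, 2, 3].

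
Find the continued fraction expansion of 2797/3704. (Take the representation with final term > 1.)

2797 = 0×3704 + 2797
3704 = 1×2797 + 907
2797 = 3×907 + 76
907 = 11×76 + 71
76 = 1×71 + 5
71 = 14×5 + 1
5 = 5×1 + 0  (stop)
So 2797/3704 = [0; 1, 3, 11, 1, 14, 5].

[0; 1, 3, 11, 1, 14, 5]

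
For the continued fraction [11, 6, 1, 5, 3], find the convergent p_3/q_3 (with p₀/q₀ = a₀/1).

Using pₖ = aₖpₖ₋₁ + pₖ₋₂, qₖ = aₖqₖ₋₁ + qₖ₋₂ (with p₋₁=1, p₋₂=0, q₋₁=0, q₋₂=1):
  k=0: a=11, p=11, q=1
  k=1: a=6, p=67, q=6
  k=2: a=1, p=78, q=7
  k=3: a=5, p=457, q=41

457/41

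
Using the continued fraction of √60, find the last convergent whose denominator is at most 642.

√60 = [7; 1, 2, 1, 14, …] (period length 4).
Convergents:
  p_0/q_0 = 7/1
  p_1/q_1 = 8/1
  p_2/q_2 = 23/3
  p_3/q_3 = 31/4
  p_4/q_4 = 457/59
  p_5/q_5 = 488/63
  p_6/q_6 = 1433/185
  p_7/q_7 = 1921/248
  p_8/q_8 = 28327/3657
q_7 = 248 ≤ 642 < 3657 = q_8, so the answer is 1921/248.

1921/248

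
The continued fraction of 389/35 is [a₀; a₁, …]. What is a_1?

389 = 11·35 + 4   →  a_0 = 11
35 = 8·4 + 3   →  a_1 = 8

8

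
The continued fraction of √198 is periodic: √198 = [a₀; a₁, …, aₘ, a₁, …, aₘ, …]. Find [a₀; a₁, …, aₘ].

a₀ = ⌊√198⌋ = 14.
With m₀=0, d₀=1 and mₖ₊₁ = dₖaₖ − mₖ, dₖ₊₁ = (n − mₖ₊₁²)/dₖ, aₖ₊₁ = ⌊(a₀+mₖ₊₁)/dₖ₊₁⌋:
  k=1: m=14, d=2, a=14
  k=2: m=14, d=1, a=28
d=1 and a=2a₀=28 at k=2, so the next step gives (m, d) = (14, 2) again — its k=1 value — and the period has length 2.

[14; 14, 28]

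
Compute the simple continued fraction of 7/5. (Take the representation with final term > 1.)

7 = 1*5 + 2
5 = 2*2 + 1
2 = 2*1 + 0  (stop)
So 7/5 = [1; 2, 2].

[1; 2, 2]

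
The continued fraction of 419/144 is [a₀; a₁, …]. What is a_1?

419 = 2·144 + 131   →  a_0 = 2
144 = 1·131 + 13   →  a_1 = 1

1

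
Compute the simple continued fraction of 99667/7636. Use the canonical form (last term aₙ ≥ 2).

[13; 19, 7, 3, 1, 13]

99667 = 13*7636 + 399
7636 = 19*399 + 55
399 = 7*55 + 14
55 = 3*14 + 13
14 = 1*13 + 1
13 = 13*1 + 0  (stop)
So 99667/7636 = [13; 19, 7, 3, 1, 13].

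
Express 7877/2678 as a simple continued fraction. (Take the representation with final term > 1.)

[2; 1, 16, 17, 2, 4]

7877 = 2*2678 + 2521
2678 = 1*2521 + 157
2521 = 16*157 + 9
157 = 17*9 + 4
9 = 2*4 + 1
4 = 4*1 + 0  (stop)
So 7877/2678 = [2; 1, 16, 17, 2, 4].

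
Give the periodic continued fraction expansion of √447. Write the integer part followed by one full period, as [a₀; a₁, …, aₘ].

[21; 7, 42]

a₀ = ⌊√447⌋ = 21.
With m₀=0, d₀=1 and mₖ₊₁ = dₖaₖ − mₖ, dₖ₊₁ = (n − mₖ₊₁²)/dₖ, aₖ₊₁ = ⌊(a₀+mₖ₊₁)/dₖ₊₁⌋:
  k=1: m=21, d=6, a=7
  k=2: m=21, d=1, a=42
d=1 and a=2a₀=42 at k=2, so the next step gives (m, d) = (21, 6) again — its k=1 value — and the period has length 2.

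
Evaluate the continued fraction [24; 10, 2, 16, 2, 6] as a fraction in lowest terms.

111417/4624

Using pₖ = aₖpₖ₋₁ + pₖ₋₂ and qₖ = aₖqₖ₋₁ + qₖ₋₂:
  k=0: a=24, p=24, q=1
  k=1: a=10, p=241, q=10
  k=2: a=2, p=506, q=21
  k=3: a=16, p=8337, q=346
  k=4: a=2, p=17180, q=713
  k=5: a=6, p=111417, q=4624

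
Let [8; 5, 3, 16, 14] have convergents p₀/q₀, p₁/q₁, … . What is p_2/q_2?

131/16

Using pₖ = aₖpₖ₋₁ + pₖ₋₂, qₖ = aₖqₖ₋₁ + qₖ₋₂ (with p₋₁=1, p₋₂=0, q₋₁=0, q₋₂=1):
  k=0: a=8, p=8, q=1
  k=1: a=5, p=41, q=5
  k=2: a=3, p=131, q=16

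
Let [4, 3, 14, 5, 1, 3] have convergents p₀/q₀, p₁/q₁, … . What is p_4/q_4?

Using pₖ = aₖpₖ₋₁ + pₖ₋₂, qₖ = aₖqₖ₋₁ + qₖ₋₂ (with p₋₁=1, p₋₂=0, q₋₁=0, q₋₂=1):
  k=0: a=4, p=4, q=1
  k=1: a=3, p=13, q=3
  k=2: a=14, p=186, q=43
  k=3: a=5, p=943, q=218
  k=4: a=1, p=1129, q=261

1129/261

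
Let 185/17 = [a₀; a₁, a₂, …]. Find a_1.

1

185 = 10·17 + 15   →  a_0 = 10
17 = 1·15 + 2   →  a_1 = 1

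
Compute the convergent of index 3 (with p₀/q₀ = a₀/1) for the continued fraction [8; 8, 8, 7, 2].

3761/463

Using pₖ = aₖpₖ₋₁ + pₖ₋₂, qₖ = aₖqₖ₋₁ + qₖ₋₂ (with p₋₁=1, p₋₂=0, q₋₁=0, q₋₂=1):
  k=0: a=8, p=8, q=1
  k=1: a=8, p=65, q=8
  k=2: a=8, p=528, q=65
  k=3: a=7, p=3761, q=463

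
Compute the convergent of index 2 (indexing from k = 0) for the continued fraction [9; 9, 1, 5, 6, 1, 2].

91/10

Using pₖ = aₖpₖ₋₁ + pₖ₋₂, qₖ = aₖqₖ₋₁ + qₖ₋₂ (with p₋₁=1, p₋₂=0, q₋₁=0, q₋₂=1):
  k=0: a=9, p=9, q=1
  k=1: a=9, p=82, q=9
  k=2: a=1, p=91, q=10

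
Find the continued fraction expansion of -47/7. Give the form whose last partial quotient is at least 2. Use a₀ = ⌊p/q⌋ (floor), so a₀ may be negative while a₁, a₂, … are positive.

[-7; 3, 2]

-47 = -7·7 + 2
7 = 3·2 + 1
2 = 2·1 + 0  (stop)
So -47/7 = [-7; 3, 2].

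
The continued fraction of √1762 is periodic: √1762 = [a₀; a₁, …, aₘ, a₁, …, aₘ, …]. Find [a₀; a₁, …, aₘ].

a₀ = ⌊√1762⌋ = 41.
With m₀=0, d₀=1 and mₖ₊₁ = dₖaₖ − mₖ, dₖ₊₁ = (n − mₖ₊₁²)/dₖ, aₖ₊₁ = ⌊(a₀+mₖ₊₁)/dₖ₊₁⌋:
  k=1: m=41, d=81, a=1
  k=2: m=40, d=2, a=40
  k=3: m=40, d=81, a=1
  k=4: m=41, d=1, a=82
d=1 and a=2a₀=82 at k=4, so the next step gives (m, d) = (41, 81) again — its k=1 value — and the period has length 4.

[41; 1, 40, 1, 82]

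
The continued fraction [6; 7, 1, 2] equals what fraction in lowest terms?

Using pₖ = aₖpₖ₋₁ + pₖ₋₂ and qₖ = aₖqₖ₋₁ + qₖ₋₂:
  k=0: a=6, p=6, q=1
  k=1: a=7, p=43, q=7
  k=2: a=1, p=49, q=8
  k=3: a=2, p=141, q=23

141/23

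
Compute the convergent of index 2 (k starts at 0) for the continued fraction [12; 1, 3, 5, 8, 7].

Using pₖ = aₖpₖ₋₁ + pₖ₋₂, qₖ = aₖqₖ₋₁ + qₖ₋₂ (with p₋₁=1, p₋₂=0, q₋₁=0, q₋₂=1):
  k=0: a=12, p=12, q=1
  k=1: a=1, p=13, q=1
  k=2: a=3, p=51, q=4

51/4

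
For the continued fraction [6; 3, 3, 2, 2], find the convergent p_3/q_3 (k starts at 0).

145/23

Using pₖ = aₖpₖ₋₁ + pₖ₋₂, qₖ = aₖqₖ₋₁ + qₖ₋₂ (with p₋₁=1, p₋₂=0, q₋₁=0, q₋₂=1):
  k=0: a=6, p=6, q=1
  k=1: a=3, p=19, q=3
  k=2: a=3, p=63, q=10
  k=3: a=2, p=145, q=23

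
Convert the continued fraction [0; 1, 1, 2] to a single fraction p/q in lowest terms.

3/5

Fold from the inside: start with 2/1.
  1 + 1/2 = 3/2
  1 + 2/3 = 5/3
  0 + 3/5 = 3/5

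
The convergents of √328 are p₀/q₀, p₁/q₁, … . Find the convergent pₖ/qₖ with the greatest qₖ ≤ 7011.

√328 = [18; 9, 36, …] (period length 2).
Convergents:
  p_0/q_0 = 18/1
  p_1/q_1 = 163/9
  p_2/q_2 = 5886/325
  p_3/q_3 = 53137/2934
  p_4/q_4 = 1918818/105949
q_3 = 2934 ≤ 7011 < 105949 = q_4, so the answer is 53137/2934.

53137/2934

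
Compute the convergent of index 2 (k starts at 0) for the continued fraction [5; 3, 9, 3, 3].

149/28

Using pₖ = aₖpₖ₋₁ + pₖ₋₂, qₖ = aₖqₖ₋₁ + qₖ₋₂ (with p₋₁=1, p₋₂=0, q₋₁=0, q₋₂=1):
  k=0: a=5, p=5, q=1
  k=1: a=3, p=16, q=3
  k=2: a=9, p=149, q=28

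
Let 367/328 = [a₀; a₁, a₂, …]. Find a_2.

2

367 = 1·328 + 39   →  a_0 = 1
328 = 8·39 + 16   →  a_1 = 8
39 = 2·16 + 7   →  a_2 = 2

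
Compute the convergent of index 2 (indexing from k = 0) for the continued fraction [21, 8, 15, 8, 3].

Using pₖ = aₖpₖ₋₁ + pₖ₋₂, qₖ = aₖqₖ₋₁ + qₖ₋₂ (with p₋₁=1, p₋₂=0, q₋₁=0, q₋₂=1):
  k=0: a=21, p=21, q=1
  k=1: a=8, p=169, q=8
  k=2: a=15, p=2556, q=121

2556/121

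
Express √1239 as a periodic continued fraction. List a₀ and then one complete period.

[35; 5, 70]

a₀ = ⌊√1239⌋ = 35.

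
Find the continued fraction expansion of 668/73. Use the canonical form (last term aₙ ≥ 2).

668 = 9*73 + 11
73 = 6*11 + 7
11 = 1*7 + 4
7 = 1*4 + 3
4 = 1*3 + 1
3 = 3*1 + 0  (stop)
So 668/73 = [9; 6, 1, 1, 1, 3].

[9; 6, 1, 1, 1, 3]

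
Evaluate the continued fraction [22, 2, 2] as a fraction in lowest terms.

Fold from the inside: start with 2/1.
  2 + 1/2 = 5/2
  22 + 2/5 = 112/5

112/5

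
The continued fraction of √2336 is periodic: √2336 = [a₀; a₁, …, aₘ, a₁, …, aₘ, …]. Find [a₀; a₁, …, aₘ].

a₀ = ⌊√2336⌋ = 48.
With m₀=0, d₀=1 and mₖ₊₁ = dₖaₖ − mₖ, dₖ₊₁ = (n − mₖ₊₁²)/dₖ, aₖ₊₁ = ⌊(a₀+mₖ₊₁)/dₖ₊₁⌋:
  k=1: m=48, d=32, a=3
  k=2: m=48, d=1, a=96
d=1 and a=2a₀=96 at k=2, so the next step gives (m, d) = (48, 32) again — its k=1 value — and the period has length 2.

[48; 3, 96]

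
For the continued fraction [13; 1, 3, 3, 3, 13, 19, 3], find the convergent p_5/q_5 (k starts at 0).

Using pₖ = aₖpₖ₋₁ + pₖ₋₂, qₖ = aₖqₖ₋₁ + qₖ₋₂ (with p₋₁=1, p₋₂=0, q₋₁=0, q₋₂=1):
  k=0: a=13, p=13, q=1
  k=1: a=1, p=14, q=1
  k=2: a=3, p=55, q=4
  k=3: a=3, p=179, q=13
  k=4: a=3, p=592, q=43
  k=5: a=13, p=7875, q=572

7875/572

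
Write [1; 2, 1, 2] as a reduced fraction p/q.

Using pₖ = aₖpₖ₋₁ + pₖ₋₂ and qₖ = aₖqₖ₋₁ + qₖ₋₂:
  k=0: a=1, p=1, q=1
  k=1: a=2, p=3, q=2
  k=2: a=1, p=4, q=3
  k=3: a=2, p=11, q=8

11/8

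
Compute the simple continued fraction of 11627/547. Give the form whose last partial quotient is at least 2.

[21; 3, 1, 9, 1, 3, 3]

11627 = 21×547 + 140
547 = 3×140 + 127
140 = 1×127 + 13
127 = 9×13 + 10
13 = 1×10 + 3
10 = 3×3 + 1
3 = 3×1 + 0  (stop)
So 11627/547 = [21; 3, 1, 9, 1, 3, 3].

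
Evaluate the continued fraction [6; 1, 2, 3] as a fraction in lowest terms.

Fold from the inside: start with 3/1.
  2 + 1/3 = 7/3
  1 + 3/7 = 10/7
  6 + 7/10 = 67/10

67/10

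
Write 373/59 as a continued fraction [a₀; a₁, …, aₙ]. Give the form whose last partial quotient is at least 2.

[6; 3, 9, 2]

373 = 6*59 + 19
59 = 3*19 + 2
19 = 9*2 + 1
2 = 2*1 + 0  (stop)
So 373/59 = [6; 3, 9, 2].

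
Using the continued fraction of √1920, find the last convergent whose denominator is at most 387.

10341/236

√1920 = [43; 1, 4, 2, 21, 2, 4, 1, 86, …] (period length 8).
Convergents:
  p_0/q_0 = 43/1
  p_1/q_1 = 44/1
  p_2/q_2 = 219/5
  p_3/q_3 = 482/11
  p_4/q_4 = 10341/236
  p_5/q_5 = 21164/483
q_4 = 236 ≤ 387 < 483 = q_5, so the answer is 10341/236.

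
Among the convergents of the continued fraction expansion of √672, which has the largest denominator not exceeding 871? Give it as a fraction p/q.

√672 = [25; 1, 11, 1, 50, …] (period length 4).
Convergents:
  p_0/q_0 = 25/1
  p_1/q_1 = 26/1
  p_2/q_2 = 311/12
  p_3/q_3 = 337/13
  p_4/q_4 = 17161/662
  p_5/q_5 = 17498/675
  p_6/q_6 = 209639/8087
q_5 = 675 ≤ 871 < 8087 = q_6, so the answer is 17498/675.

17498/675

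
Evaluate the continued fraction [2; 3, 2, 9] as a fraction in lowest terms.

Using pₖ = aₖpₖ₋₁ + pₖ₋₂ and qₖ = aₖqₖ₋₁ + qₖ₋₂:
  k=0: a=2, p=2, q=1
  k=1: a=3, p=7, q=3
  k=2: a=2, p=16, q=7
  k=3: a=9, p=151, q=66

151/66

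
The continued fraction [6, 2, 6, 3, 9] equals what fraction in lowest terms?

Fold from the inside: start with 9/1.
  3 + 1/9 = 28/9
  6 + 9/28 = 177/28
  2 + 28/177 = 382/177
  6 + 177/382 = 2469/382

2469/382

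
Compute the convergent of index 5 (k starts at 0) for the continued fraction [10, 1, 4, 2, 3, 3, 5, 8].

1352/125

Using pₖ = aₖpₖ₋₁ + pₖ₋₂, qₖ = aₖqₖ₋₁ + qₖ₋₂ (with p₋₁=1, p₋₂=0, q₋₁=0, q₋₂=1):
  k=0: a=10, p=10, q=1
  k=1: a=1, p=11, q=1
  k=2: a=4, p=54, q=5
  k=3: a=2, p=119, q=11
  k=4: a=3, p=411, q=38
  k=5: a=3, p=1352, q=125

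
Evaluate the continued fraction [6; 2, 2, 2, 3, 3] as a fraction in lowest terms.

Using pₖ = aₖpₖ₋₁ + pₖ₋₂ and qₖ = aₖqₖ₋₁ + qₖ₋₂:
  k=0: a=6, p=6, q=1
  k=1: a=2, p=13, q=2
  k=2: a=2, p=32, q=5
  k=3: a=2, p=77, q=12
  k=4: a=3, p=263, q=41
  k=5: a=3, p=866, q=135

866/135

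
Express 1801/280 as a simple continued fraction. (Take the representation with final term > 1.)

1801 = 6×280 + 121
280 = 2×121 + 38
121 = 3×38 + 7
38 = 5×7 + 3
7 = 2×3 + 1
3 = 3×1 + 0  (stop)
So 1801/280 = [6; 2, 3, 5, 2, 3].

[6; 2, 3, 5, 2, 3]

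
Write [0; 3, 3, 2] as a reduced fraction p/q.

7/23

Fold from the inside: start with 2/1.
  3 + 1/2 = 7/2
  3 + 2/7 = 23/7
  0 + 7/23 = 7/23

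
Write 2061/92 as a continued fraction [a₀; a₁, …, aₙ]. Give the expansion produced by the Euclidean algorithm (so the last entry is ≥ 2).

2061 = 22×92 + 37
92 = 2×37 + 18
37 = 2×18 + 1
18 = 18×1 + 0  (stop)
So 2061/92 = [22; 2, 2, 18].

[22; 2, 2, 18]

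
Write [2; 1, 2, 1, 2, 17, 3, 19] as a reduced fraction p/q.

Fold from the inside: start with 19/1.
  3 + 1/19 = 58/19
  17 + 19/58 = 1005/58
  2 + 58/1005 = 2068/1005
  1 + 1005/2068 = 3073/2068
  2 + 2068/3073 = 8214/3073
  1 + 3073/8214 = 11287/8214
  2 + 8214/11287 = 30788/11287

30788/11287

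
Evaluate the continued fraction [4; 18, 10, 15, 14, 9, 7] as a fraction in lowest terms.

Using pₖ = aₖpₖ₋₁ + pₖ₋₂ and qₖ = aₖqₖ₋₁ + qₖ₋₂:
  k=0: a=4, p=4, q=1
  k=1: a=18, p=73, q=18
  k=2: a=10, p=734, q=181
  k=3: a=15, p=11083, q=2733
  k=4: a=14, p=155896, q=38443
  k=5: a=9, p=1414147, q=348720
  k=6: a=7, p=10054925, q=2479483

10054925/2479483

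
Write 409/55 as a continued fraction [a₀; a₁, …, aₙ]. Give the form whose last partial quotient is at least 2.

[7; 2, 3, 2, 3]

409 = 7*55 + 24
55 = 2*24 + 7
24 = 3*7 + 3
7 = 2*3 + 1
3 = 3*1 + 0  (stop)
So 409/55 = [7; 2, 3, 2, 3].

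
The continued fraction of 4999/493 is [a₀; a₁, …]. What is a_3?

4999 = 10·493 + 69   →  a_0 = 10
493 = 7·69 + 10   →  a_1 = 7
69 = 6·10 + 9   →  a_2 = 6
10 = 1·9 + 1   →  a_3 = 1

1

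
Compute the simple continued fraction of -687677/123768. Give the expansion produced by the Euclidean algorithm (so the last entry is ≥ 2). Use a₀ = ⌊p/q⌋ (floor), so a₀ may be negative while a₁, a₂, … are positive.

[-6; 2, 3, 1, 19, 15, 15, 3]

-687677 = -6·123768 + 54931
123768 = 2·54931 + 13906
54931 = 3·13906 + 13213
13906 = 1·13213 + 693
13213 = 19·693 + 46
693 = 15·46 + 3
46 = 15·3 + 1
3 = 3·1 + 0  (stop)
So -687677/123768 = [-6; 2, 3, 1, 19, 15, 15, 3].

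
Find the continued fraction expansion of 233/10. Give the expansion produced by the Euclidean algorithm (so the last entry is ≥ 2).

[23; 3, 3]

233 = 23*10 + 3
10 = 3*3 + 1
3 = 3*1 + 0  (stop)
So 233/10 = [23; 3, 3].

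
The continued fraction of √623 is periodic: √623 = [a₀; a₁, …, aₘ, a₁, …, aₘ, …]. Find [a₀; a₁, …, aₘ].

a₀ = ⌊√623⌋ = 24.
With m₀=0, d₀=1 and mₖ₊₁ = dₖaₖ − mₖ, dₖ₊₁ = (n − mₖ₊₁²)/dₖ, aₖ₊₁ = ⌊(a₀+mₖ₊₁)/dₖ₊₁⌋:
  k=1: m=24, d=47, a=1
  k=2: m=23, d=2, a=23
  k=3: m=23, d=47, a=1
  k=4: m=24, d=1, a=48
d=1 and a=2a₀=48 at k=4, so the next step gives (m, d) = (24, 47) again — its k=1 value — and the period has length 4.

[24; 1, 23, 1, 48]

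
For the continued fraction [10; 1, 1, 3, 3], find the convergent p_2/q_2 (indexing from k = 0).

21/2

Using pₖ = aₖpₖ₋₁ + pₖ₋₂, qₖ = aₖqₖ₋₁ + qₖ₋₂ (with p₋₁=1, p₋₂=0, q₋₁=0, q₋₂=1):
  k=0: a=10, p=10, q=1
  k=1: a=1, p=11, q=1
  k=2: a=1, p=21, q=2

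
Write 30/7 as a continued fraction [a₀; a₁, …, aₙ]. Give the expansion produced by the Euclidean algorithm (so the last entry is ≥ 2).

[4; 3, 2]

30 = 4×7 + 2
7 = 3×2 + 1
2 = 2×1 + 0  (stop)
So 30/7 = [4; 3, 2].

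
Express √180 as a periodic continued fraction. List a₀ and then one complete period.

[13; 2, 2, 2, 26]

a₀ = ⌊√180⌋ = 13.
With m₀=0, d₀=1 and mₖ₊₁ = dₖaₖ − mₖ, dₖ₊₁ = (n − mₖ₊₁²)/dₖ, aₖ₊₁ = ⌊(a₀+mₖ₊₁)/dₖ₊₁⌋:
  k=1: m=13, d=11, a=2
  k=2: m=9, d=9, a=2
  k=3: m=9, d=11, a=2
  k=4: m=13, d=1, a=26
d=1 and a=2a₀=26 at k=4, so the next step gives (m, d) = (13, 11) again — its k=1 value — and the period has length 4.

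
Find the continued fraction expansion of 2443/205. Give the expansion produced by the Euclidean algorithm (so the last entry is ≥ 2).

[11; 1, 11, 17]

2443 = 11·205 + 188
205 = 1·188 + 17
188 = 11·17 + 1
17 = 17·1 + 0  (stop)
So 2443/205 = [11; 1, 11, 17].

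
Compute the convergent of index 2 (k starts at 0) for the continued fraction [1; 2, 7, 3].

Using pₖ = aₖpₖ₋₁ + pₖ₋₂, qₖ = aₖqₖ₋₁ + qₖ₋₂ (with p₋₁=1, p₋₂=0, q₋₁=0, q₋₂=1):
  k=0: a=1, p=1, q=1
  k=1: a=2, p=3, q=2
  k=2: a=7, p=22, q=15

22/15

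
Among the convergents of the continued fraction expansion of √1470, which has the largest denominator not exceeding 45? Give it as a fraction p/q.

1687/44

√1470 = [38; 2, 1, 14, 1, 2, 76, …] (period length 6).
Convergents:
  p_0/q_0 = 38/1
  p_1/q_1 = 77/2
  p_2/q_2 = 115/3
  p_3/q_3 = 1687/44
  p_4/q_4 = 1802/47
q_3 = 44 ≤ 45 < 47 = q_4, so the answer is 1687/44.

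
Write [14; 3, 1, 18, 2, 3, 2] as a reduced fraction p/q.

Fold from the inside: start with 2/1.
  3 + 1/2 = 7/2
  2 + 2/7 = 16/7
  18 + 7/16 = 295/16
  1 + 16/295 = 311/295
  3 + 295/311 = 1228/311
  14 + 311/1228 = 17503/1228

17503/1228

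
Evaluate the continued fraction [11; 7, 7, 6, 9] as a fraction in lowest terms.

Using pₖ = aₖpₖ₋₁ + pₖ₋₂ and qₖ = aₖqₖ₋₁ + qₖ₋₂:
  k=0: a=11, p=11, q=1
  k=1: a=7, p=78, q=7
  k=2: a=7, p=557, q=50
  k=3: a=6, p=3420, q=307
  k=4: a=9, p=31337, q=2813

31337/2813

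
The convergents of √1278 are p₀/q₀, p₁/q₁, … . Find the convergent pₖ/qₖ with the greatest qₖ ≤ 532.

√1278 = [35; 1, 2, 1, 70, …] (period length 4).
Convergents:
  p_0/q_0 = 35/1
  p_1/q_1 = 36/1
  p_2/q_2 = 107/3
  p_3/q_3 = 143/4
  p_4/q_4 = 10117/283
  p_5/q_5 = 10260/287
  p_6/q_6 = 30637/857
q_5 = 287 ≤ 532 < 857 = q_6, so the answer is 10260/287.

10260/287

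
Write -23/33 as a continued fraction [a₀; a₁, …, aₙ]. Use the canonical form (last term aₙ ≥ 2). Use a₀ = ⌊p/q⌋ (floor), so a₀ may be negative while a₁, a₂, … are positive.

[-1; 3, 3, 3]

-23 = -1*33 + 10
33 = 3*10 + 3
10 = 3*3 + 1
3 = 3*1 + 0  (stop)
So -23/33 = [-1; 3, 3, 3].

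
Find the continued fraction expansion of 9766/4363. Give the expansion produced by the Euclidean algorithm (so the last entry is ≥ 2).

9766 = 2*4363 + 1040
4363 = 4*1040 + 203
1040 = 5*203 + 25
203 = 8*25 + 3
25 = 8*3 + 1
3 = 3*1 + 0  (stop)
So 9766/4363 = [2; 4, 5, 8, 8, 3].

[2; 4, 5, 8, 8, 3]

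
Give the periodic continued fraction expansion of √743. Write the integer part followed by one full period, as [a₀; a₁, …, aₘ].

a₀ = ⌊√743⌋ = 27.
With m₀=0, d₀=1 and mₖ₊₁ = dₖaₖ − mₖ, dₖ₊₁ = (n − mₖ₊₁²)/dₖ, aₖ₊₁ = ⌊(a₀+mₖ₊₁)/dₖ₊₁⌋:
  k=1: m=27, d=14, a=3
  k=2: m=15, d=37, a=1
  k=3: m=22, d=7, a=7
  k=4: m=27, d=2, a=27
  k=5: m=27, d=7, a=7
  k=6: m=22, d=37, a=1
  k=7: m=15, d=14, a=3
  k=8: m=27, d=1, a=54
d=1 and a=2a₀=54 at k=8, so the next step gives (m, d) = (27, 14) again — its k=1 value — and the period has length 8.

[27; 3, 1, 7, 27, 7, 1, 3, 54]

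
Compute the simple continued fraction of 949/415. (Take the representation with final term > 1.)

[2; 3, 2, 19, 3]

949 = 2·415 + 119
415 = 3·119 + 58
119 = 2·58 + 3
58 = 19·3 + 1
3 = 3·1 + 0  (stop)
So 949/415 = [2; 3, 2, 19, 3].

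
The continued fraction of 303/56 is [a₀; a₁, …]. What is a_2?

303 = 5·56 + 23   →  a_0 = 5
56 = 2·23 + 10   →  a_1 = 2
23 = 2·10 + 3   →  a_2 = 2

2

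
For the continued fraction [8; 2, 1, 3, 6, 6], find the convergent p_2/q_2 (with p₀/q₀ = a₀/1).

Using pₖ = aₖpₖ₋₁ + pₖ₋₂, qₖ = aₖqₖ₋₁ + qₖ₋₂ (with p₋₁=1, p₋₂=0, q₋₁=0, q₋₂=1):
  k=0: a=8, p=8, q=1
  k=1: a=2, p=17, q=2
  k=2: a=1, p=25, q=3

25/3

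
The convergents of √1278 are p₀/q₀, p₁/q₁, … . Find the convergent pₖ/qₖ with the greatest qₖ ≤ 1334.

40897/1144

√1278 = [35; 1, 2, 1, 70, …] (period length 4).
Convergents:
  p_0/q_0 = 35/1
  p_1/q_1 = 36/1
  p_2/q_2 = 107/3
  p_3/q_3 = 143/4
  p_4/q_4 = 10117/283
  p_5/q_5 = 10260/287
  p_6/q_6 = 30637/857
  p_7/q_7 = 40897/1144
  p_8/q_8 = 2893427/80937
q_7 = 1144 ≤ 1334 < 80937 = q_8, so the answer is 40897/1144.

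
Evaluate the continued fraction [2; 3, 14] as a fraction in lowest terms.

Fold from the inside: start with 14/1.
  3 + 1/14 = 43/14
  2 + 14/43 = 100/43

100/43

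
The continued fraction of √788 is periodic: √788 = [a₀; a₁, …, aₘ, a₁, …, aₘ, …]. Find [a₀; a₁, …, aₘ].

a₀ = ⌊√788⌋ = 28.
With m₀=0, d₀=1 and mₖ₊₁ = dₖaₖ − mₖ, dₖ₊₁ = (n − mₖ₊₁²)/dₖ, aₖ₊₁ = ⌊(a₀+mₖ₊₁)/dₖ₊₁⌋:
  k=1: m=28, d=4, a=14
  k=2: m=28, d=1, a=56
d=1 and a=2a₀=56 at k=2, so the next step gives (m, d) = (28, 4) again — its k=1 value — and the period has length 2.

[28; 14, 56]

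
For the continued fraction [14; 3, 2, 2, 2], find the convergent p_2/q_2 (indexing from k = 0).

Using pₖ = aₖpₖ₋₁ + pₖ₋₂, qₖ = aₖqₖ₋₁ + qₖ₋₂ (with p₋₁=1, p₋₂=0, q₋₁=0, q₋₂=1):
  k=0: a=14, p=14, q=1
  k=1: a=3, p=43, q=3
  k=2: a=2, p=100, q=7

100/7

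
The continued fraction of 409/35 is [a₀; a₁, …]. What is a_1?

1

409 = 11·35 + 24   →  a_0 = 11
35 = 1·24 + 11   →  a_1 = 1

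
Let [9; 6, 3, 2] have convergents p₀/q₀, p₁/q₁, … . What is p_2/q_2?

Using pₖ = aₖpₖ₋₁ + pₖ₋₂, qₖ = aₖqₖ₋₁ + qₖ₋₂ (with p₋₁=1, p₋₂=0, q₋₁=0, q₋₂=1):
  k=0: a=9, p=9, q=1
  k=1: a=6, p=55, q=6
  k=2: a=3, p=174, q=19

174/19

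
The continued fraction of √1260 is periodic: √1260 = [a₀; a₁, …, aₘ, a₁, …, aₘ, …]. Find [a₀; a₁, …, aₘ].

a₀ = ⌊√1260⌋ = 35.

[35; 2, 70]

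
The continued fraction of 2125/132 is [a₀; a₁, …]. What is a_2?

6

2125 = 16·132 + 13   →  a_0 = 16
132 = 10·13 + 2   →  a_1 = 10
13 = 6·2 + 1   →  a_2 = 6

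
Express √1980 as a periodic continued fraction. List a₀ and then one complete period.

a₀ = ⌊√1980⌋ = 44.

[44; 2, 88]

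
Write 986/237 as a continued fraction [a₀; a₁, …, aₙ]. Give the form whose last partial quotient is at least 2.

[4; 6, 4, 4, 2]

986 = 4·237 + 38
237 = 6·38 + 9
38 = 4·9 + 2
9 = 4·2 + 1
2 = 2·1 + 0  (stop)
So 986/237 = [4; 6, 4, 4, 2].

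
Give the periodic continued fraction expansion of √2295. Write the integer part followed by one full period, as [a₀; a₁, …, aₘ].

a₀ = ⌊√2295⌋ = 47.
With m₀=0, d₀=1 and mₖ₊₁ = dₖaₖ − mₖ, dₖ₊₁ = (n − mₖ₊₁²)/dₖ, aₖ₊₁ = ⌊(a₀+mₖ₊₁)/dₖ₊₁⌋:
  k=1: m=47, d=86, a=1
  k=2: m=39, d=9, a=9
  k=3: m=42, d=59, a=1
  k=4: m=17, d=34, a=1
  k=5: m=17, d=59, a=1
  k=6: m=42, d=9, a=9
  k=7: m=39, d=86, a=1
  k=8: m=47, d=1, a=94
d=1 and a=2a₀=94 at k=8, so the next step gives (m, d) = (47, 86) again — its k=1 value — and the period has length 8.

[47; 1, 9, 1, 1, 1, 9, 1, 94]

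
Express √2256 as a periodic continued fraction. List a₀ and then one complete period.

[47; 2, 94]

a₀ = ⌊√2256⌋ = 47.
With m₀=0, d₀=1 and mₖ₊₁ = dₖaₖ − mₖ, dₖ₊₁ = (n − mₖ₊₁²)/dₖ, aₖ₊₁ = ⌊(a₀+mₖ₊₁)/dₖ₊₁⌋:
  k=1: m=47, d=47, a=2
  k=2: m=47, d=1, a=94
d=1 and a=2a₀=94 at k=2, so the next step gives (m, d) = (47, 47) again — its k=1 value — and the period has length 2.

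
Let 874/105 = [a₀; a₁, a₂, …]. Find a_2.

874 = 8·105 + 34   →  a_0 = 8
105 = 3·34 + 3   →  a_1 = 3
34 = 11·3 + 1   →  a_2 = 11

11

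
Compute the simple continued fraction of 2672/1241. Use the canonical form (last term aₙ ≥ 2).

[2; 6, 1, 1, 7, 2, 2, 2]

2672 = 2·1241 + 190
1241 = 6·190 + 101
190 = 1·101 + 89
101 = 1·89 + 12
89 = 7·12 + 5
12 = 2·5 + 2
5 = 2·2 + 1
2 = 2·1 + 0  (stop)
So 2672/1241 = [2; 6, 1, 1, 7, 2, 2, 2].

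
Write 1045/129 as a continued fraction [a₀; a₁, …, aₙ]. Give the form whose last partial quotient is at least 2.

[8; 9, 1, 12]

1045 = 8·129 + 13
129 = 9·13 + 12
13 = 1·12 + 1
12 = 12·1 + 0  (stop)
So 1045/129 = [8; 9, 1, 12].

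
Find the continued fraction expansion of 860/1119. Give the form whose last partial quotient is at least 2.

[0; 1, 3, 3, 8, 3, 3]

860 = 0*1119 + 860
1119 = 1*860 + 259
860 = 3*259 + 83
259 = 3*83 + 10
83 = 8*10 + 3
10 = 3*3 + 1
3 = 3*1 + 0  (stop)
So 860/1119 = [0; 1, 3, 3, 8, 3, 3].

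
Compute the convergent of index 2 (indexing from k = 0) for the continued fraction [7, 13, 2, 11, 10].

Using pₖ = aₖpₖ₋₁ + pₖ₋₂, qₖ = aₖqₖ₋₁ + qₖ₋₂ (with p₋₁=1, p₋₂=0, q₋₁=0, q₋₂=1):
  k=0: a=7, p=7, q=1
  k=1: a=13, p=92, q=13
  k=2: a=2, p=191, q=27

191/27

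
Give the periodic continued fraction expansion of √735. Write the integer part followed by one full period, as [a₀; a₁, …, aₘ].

[27; 9, 54]

a₀ = ⌊√735⌋ = 27.
With m₀=0, d₀=1 and mₖ₊₁ = dₖaₖ − mₖ, dₖ₊₁ = (n − mₖ₊₁²)/dₖ, aₖ₊₁ = ⌊(a₀+mₖ₊₁)/dₖ₊₁⌋:
  k=1: m=27, d=6, a=9
  k=2: m=27, d=1, a=54
d=1 and a=2a₀=54 at k=2, so the next step gives (m, d) = (27, 6) again — its k=1 value — and the period has length 2.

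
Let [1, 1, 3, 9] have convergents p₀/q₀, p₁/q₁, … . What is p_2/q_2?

7/4

Using pₖ = aₖpₖ₋₁ + pₖ₋₂, qₖ = aₖqₖ₋₁ + qₖ₋₂ (with p₋₁=1, p₋₂=0, q₋₁=0, q₋₂=1):
  k=0: a=1, p=1, q=1
  k=1: a=1, p=2, q=1
  k=2: a=3, p=7, q=4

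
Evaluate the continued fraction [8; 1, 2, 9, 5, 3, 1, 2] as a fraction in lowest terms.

14380/1657

Using pₖ = aₖpₖ₋₁ + pₖ₋₂ and qₖ = aₖqₖ₋₁ + qₖ₋₂:
  k=0: a=8, p=8, q=1
  k=1: a=1, p=9, q=1
  k=2: a=2, p=26, q=3
  k=3: a=9, p=243, q=28
  k=4: a=5, p=1241, q=143
  k=5: a=3, p=3966, q=457
  k=6: a=1, p=5207, q=600
  k=7: a=2, p=14380, q=1657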